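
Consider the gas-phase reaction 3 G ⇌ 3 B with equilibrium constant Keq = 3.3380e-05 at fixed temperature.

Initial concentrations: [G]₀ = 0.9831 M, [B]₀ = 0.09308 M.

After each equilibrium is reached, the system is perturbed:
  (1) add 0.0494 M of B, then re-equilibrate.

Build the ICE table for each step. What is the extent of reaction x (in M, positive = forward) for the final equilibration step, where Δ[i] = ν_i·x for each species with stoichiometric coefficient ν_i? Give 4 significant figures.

x = -0.01595 M

Q₀ = 8.4874e-04 vs Keq = 3.3380e-05 ⇒ Q>K, reverse
Step 1:
                  G         B
  Initial    0.9831   0.09308
  Change    0.05951  -0.05951
  Equil       1.043   0.03357
  solve Keq expr → x = -0.01984; check Q = 3.3380e-05
Then add 0.0494 M of B.
Step 2:
                  G         B
  Initial     1.043   0.08297
  Change    0.04786  -0.04786
  Equil        1.09   0.03511
  solve Keq expr → x = -0.01595; check Q = 3.3380e-05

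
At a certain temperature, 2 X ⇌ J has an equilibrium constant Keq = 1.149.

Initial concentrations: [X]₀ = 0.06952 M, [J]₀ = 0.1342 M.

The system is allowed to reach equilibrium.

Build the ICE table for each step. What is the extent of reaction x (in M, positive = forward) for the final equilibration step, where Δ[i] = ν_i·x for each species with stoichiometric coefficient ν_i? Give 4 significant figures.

Q₀ = 27.77 vs Keq = 1.149 ⇒ Q>K, reverse
Step 1:
                  X         J
  Initial   0.06952    0.1342
  Change     0.1538   -0.0769
  Equil      0.2233    0.0573
  solve Keq expr → x = -0.0769; check Q = 1.149

x = -0.0769 M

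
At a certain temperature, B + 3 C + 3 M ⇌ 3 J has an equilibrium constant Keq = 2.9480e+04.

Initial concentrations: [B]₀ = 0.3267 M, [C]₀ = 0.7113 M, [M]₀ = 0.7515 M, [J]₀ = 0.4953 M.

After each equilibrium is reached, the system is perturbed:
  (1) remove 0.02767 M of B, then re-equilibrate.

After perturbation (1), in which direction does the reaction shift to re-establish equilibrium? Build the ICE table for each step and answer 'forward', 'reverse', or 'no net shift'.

Q₀ = 2.435 vs Keq = 2.9480e+04 ⇒ Q<K, forward
Step 1:
                  B         C         M         J
  I          0.3267    0.7113    0.7515    0.4953
  C         -0.1631   -0.4892   -0.4892    0.4892
  E          0.1636    0.2221    0.2623    0.9845
  solve Keq expr → x = 0.1631; check Q = 2.9480e+04
Then remove 0.02767 M of B.
Step 2:
                  B         C         M         J
  I           0.136    0.2221    0.2623    0.9845
  C         0.00205   0.00615   0.00615  -0.00615
  E           0.138    0.2283    0.2685    0.9783
  solve Keq expr → x = -0.00205; check Q = 2.9480e+04

Direction: reverse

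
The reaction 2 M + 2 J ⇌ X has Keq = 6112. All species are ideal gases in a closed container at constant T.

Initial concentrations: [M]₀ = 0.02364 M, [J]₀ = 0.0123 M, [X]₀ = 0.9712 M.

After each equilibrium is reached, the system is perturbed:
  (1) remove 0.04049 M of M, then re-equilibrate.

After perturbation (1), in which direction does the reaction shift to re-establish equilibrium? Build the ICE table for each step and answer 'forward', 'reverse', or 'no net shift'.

Direction: reverse

Q₀ = 1.1487e+07 vs Keq = 6112 ⇒ Q>K, reverse
Step 1:
                  M         J         X
  init      0.02364    0.0123    0.9712
  Δ         0.09308   0.09308  -0.04654
  eq         0.1167    0.1054    0.9247
  solve Keq expr → x = -0.04654; check Q = 6112
Then remove 0.04049 M of M.
Step 2:
                  M         J         X
  init      0.07623    0.1054    0.9247
  Δ         0.02074   0.02074  -0.01037
  eq        0.09697    0.1261    0.9143
  solve Keq expr → x = -0.01037; check Q = 6112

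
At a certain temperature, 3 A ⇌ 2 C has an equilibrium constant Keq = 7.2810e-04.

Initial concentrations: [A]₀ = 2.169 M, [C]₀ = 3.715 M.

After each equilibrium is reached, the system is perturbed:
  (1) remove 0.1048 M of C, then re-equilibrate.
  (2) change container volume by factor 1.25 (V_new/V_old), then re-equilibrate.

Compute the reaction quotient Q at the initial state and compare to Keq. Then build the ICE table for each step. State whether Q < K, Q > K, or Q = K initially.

Q₀ = 1.353 vs Keq = 7.2810e-04 ⇒ Q>K, reverse
Step 1:
                  A         C
  I           2.169     3.715
  C           4.824    -3.216
  E           6.993     0.499
  solve Keq expr → x = -1.608; check Q = 7.2810e-04
Then remove 0.1048 M of C.
Step 2:
                  A         C
  I           6.993    0.3942
  C         -0.1355   0.09036
  E           6.857    0.4846
  solve Keq expr → x = 0.04518; check Q = 7.2810e-04
Then change container volume by factor 1.25 (V_new/V_old).
Step 3:
                  A         C
  I           5.486    0.3876
  C         0.05373  -0.03582
  E            5.54    0.3518
  solve Keq expr → x = -0.01791; check Q = 7.2810e-04

Q₀ = 1.353; Q > K (proceeds reverse)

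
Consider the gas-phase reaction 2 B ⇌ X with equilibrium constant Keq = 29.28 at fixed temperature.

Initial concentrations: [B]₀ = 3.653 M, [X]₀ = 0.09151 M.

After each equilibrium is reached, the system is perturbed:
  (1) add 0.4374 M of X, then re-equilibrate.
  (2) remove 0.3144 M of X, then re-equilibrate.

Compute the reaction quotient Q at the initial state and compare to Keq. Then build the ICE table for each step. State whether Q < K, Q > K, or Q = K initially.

Q₀ = 0.006858 vs Keq = 29.28 ⇒ Q<K, forward
Step 1:
                  B         X
  init        3.653   0.09151
  Δ          -3.405     1.703
  eq         0.2475     1.794
  solve Keq expr → x = 1.703; check Q = 29.28
Then add 0.4374 M of X.
Step 2:
                  B         X
  init       0.2475     2.232
  Δ         0.02767  -0.01384
  eq         0.2752     2.218
  solve Keq expr → x = -0.01384; check Q = 29.28
Then remove 0.3144 M of X.
Step 3:
                  B         X
  init       0.2752     1.903
  Δ         -0.0196  0.009799
  eq         0.2556     1.913
  solve Keq expr → x = 0.009799; check Q = 29.28

Q₀ = 0.006858; Q < K (proceeds forward)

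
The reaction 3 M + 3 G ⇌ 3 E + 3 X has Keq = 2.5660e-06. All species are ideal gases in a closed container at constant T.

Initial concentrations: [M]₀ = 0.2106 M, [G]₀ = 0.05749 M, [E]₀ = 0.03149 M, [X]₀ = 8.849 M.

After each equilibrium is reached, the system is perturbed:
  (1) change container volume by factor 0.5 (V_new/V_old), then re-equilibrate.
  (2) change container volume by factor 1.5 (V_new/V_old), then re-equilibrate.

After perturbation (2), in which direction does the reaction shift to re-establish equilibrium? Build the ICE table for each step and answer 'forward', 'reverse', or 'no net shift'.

Q₀ = 1.2191e+04 vs Keq = 2.5660e-06 ⇒ Q>K, reverse
Step 1:
                    M           G           E           X
  I            0.2106     0.05749     0.03149       8.849
  C           0.03146     0.03146    -0.03146    -0.03146
  E            0.2421     0.08895  3.3429e-05       8.818
  solve Keq expr → x = -0.01049; check Q = 2.5660e-06
Then change container volume by factor 0.5 (V_new/V_old).
Step 2:
                    M           G           E           X
  I            0.4841      0.1779  6.6857e-05       17.64
  C                 0           0           0           0
  E            0.4841      0.1779  6.6857e-05       17.64
  solve Keq expr → x = 0; check Q = 2.5660e-06
Then change container volume by factor 1.5 (V_new/V_old).
Step 3:
                    M           G           E           X
  I            0.3227      0.1186  4.4571e-05       11.76
  C                 0           0           0           0
  E            0.3227      0.1186  4.4571e-05       11.76
  solve Keq expr → x = 0; check Q = 2.5660e-06

Direction: no net shift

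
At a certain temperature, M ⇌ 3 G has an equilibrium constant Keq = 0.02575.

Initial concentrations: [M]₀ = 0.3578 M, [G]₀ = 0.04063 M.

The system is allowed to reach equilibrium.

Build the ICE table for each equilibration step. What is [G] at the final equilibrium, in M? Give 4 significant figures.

[G]_eq = 0.1988 M

Q₀ = 1.8746e-04 vs Keq = 0.02575 ⇒ Q<K, forward
Step 1:
                  M         G
  init       0.3578   0.04063
  Δ        -0.05272    0.1582
  eq         0.3051    0.1988
  solve Keq expr → x = 0.05272; check Q = 0.02575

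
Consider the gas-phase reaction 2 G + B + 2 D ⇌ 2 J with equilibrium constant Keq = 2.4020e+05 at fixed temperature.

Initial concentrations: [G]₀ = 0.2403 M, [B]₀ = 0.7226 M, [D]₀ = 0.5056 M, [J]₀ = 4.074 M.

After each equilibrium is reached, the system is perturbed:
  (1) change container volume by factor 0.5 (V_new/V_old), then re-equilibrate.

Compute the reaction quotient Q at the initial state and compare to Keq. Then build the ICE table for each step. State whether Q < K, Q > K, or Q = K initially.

Q₀ = 1556 vs Keq = 2.4020e+05 ⇒ Q<K, forward
Step 1:
                  G         B         D         J
  init       0.2403    0.7226    0.5056     4.074
  Δ         -0.2036   -0.1018   -0.2036    0.2036
  eq        0.03668    0.6208     0.302     4.278
  solve Keq expr → x = 0.1018; check Q = 2.4020e+05
Then change container volume by factor 0.5 (V_new/V_old).
Step 2:
                  G         B         D         J
  init      0.07337     1.242     0.604     8.555
  Δ        -0.04494  -0.02247  -0.04494   0.04494
  eq        0.02843     1.219     0.559       8.6
  solve Keq expr → x = 0.02247; check Q = 2.4020e+05

Q₀ = 1556; Q < K (proceeds forward)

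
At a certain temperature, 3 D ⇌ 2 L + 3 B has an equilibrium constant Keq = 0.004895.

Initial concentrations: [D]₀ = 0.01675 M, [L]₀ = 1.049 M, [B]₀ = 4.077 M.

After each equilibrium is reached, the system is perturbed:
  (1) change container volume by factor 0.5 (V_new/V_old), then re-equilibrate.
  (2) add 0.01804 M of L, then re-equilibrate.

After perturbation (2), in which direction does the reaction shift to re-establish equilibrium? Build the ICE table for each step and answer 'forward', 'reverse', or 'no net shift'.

Direction: reverse

Q₀ = 1.5868e+07 vs Keq = 0.004895 ⇒ Q>K, reverse
Step 1:
                    D           L           B
  init        0.01675       1.049       4.077
  Δ             1.524      -1.016      -1.524
  eq            1.541     0.03282       2.553
  solve Keq expr → x = -0.5081; check Q = 0.004895
Then change container volume by factor 0.5 (V_new/V_old).
Step 2:
                    D           L           B
  init          3.082     0.06563       5.105
  Δ           0.04738    -0.03158    -0.04738
  eq            3.129     0.03405       5.058
  solve Keq expr → x = -0.01579; check Q = 0.004895
Then add 0.01804 M of L.
Step 3:
                    D           L           B
  init          3.129     0.05209       5.058
  Δ           0.02602    -0.01735    -0.02602
  eq            3.155     0.03474       5.032
  solve Keq expr → x = -0.008673; check Q = 0.004895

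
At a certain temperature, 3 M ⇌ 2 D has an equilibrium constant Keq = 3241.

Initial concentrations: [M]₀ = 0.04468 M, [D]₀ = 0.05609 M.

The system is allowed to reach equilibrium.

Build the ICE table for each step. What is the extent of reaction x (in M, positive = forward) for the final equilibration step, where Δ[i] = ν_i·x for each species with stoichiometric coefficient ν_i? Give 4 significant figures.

Q₀ = 35.27 vs Keq = 3241 ⇒ Q<K, forward
Step 1:
                  M         D
  I         0.04468   0.05609
  C        -0.03238   0.02159
  E          0.0123   0.07768
  solve Keq expr → x = 0.01079; check Q = 3241

x = 0.01079 M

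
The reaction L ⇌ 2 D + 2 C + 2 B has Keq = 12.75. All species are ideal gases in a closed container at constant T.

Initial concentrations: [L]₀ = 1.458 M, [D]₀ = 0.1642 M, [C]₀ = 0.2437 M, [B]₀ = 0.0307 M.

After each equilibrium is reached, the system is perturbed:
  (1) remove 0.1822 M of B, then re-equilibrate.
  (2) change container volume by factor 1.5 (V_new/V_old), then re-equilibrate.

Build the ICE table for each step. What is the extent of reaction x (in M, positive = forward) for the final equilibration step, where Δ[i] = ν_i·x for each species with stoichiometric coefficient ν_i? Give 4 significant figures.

x = 0.155 M

Q₀ = 1.0351e-06 vs Keq = 12.75 ⇒ Q<K, forward
Step 1:
                   L          D          C          B
  init         1.458     0.1642     0.2437     0.0307
  Δ          -0.6637      1.327      1.327      1.327
  eq          0.7943      1.492      1.571      1.358
  solve Keq expr → x = 0.6637; check Q = 12.75
Then remove 0.1822 M of B.
Step 2:
                   L          D          C          B
  init        0.7943      1.492      1.571      1.176
  Δ         -0.02961    0.05922    0.05922    0.05922
  eq          0.7647      1.551       1.63      1.235
  solve Keq expr → x = 0.02961; check Q = 12.75
Then change container volume by factor 1.5 (V_new/V_old).
Step 3:
                   L          D          C          B
  init        0.5098      1.034      1.087     0.8234
  Δ           -0.155     0.3099     0.3099     0.3099
  eq          0.3549      1.344      1.397      1.133
  solve Keq expr → x = 0.155; check Q = 12.75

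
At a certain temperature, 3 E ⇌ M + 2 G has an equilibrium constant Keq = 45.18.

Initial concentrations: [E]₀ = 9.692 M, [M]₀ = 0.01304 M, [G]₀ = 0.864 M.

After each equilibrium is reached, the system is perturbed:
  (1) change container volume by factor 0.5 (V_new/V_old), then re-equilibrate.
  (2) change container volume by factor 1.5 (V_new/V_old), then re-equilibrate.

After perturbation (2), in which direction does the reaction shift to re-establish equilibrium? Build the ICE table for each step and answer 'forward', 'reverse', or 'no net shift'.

Q₀ = 1.0692e-05 vs Keq = 45.18 ⇒ Q<K, forward
Step 1:
                   E          M          G
  I            9.692    0.01304      0.864
  C           -8.327      2.776      5.552
  E            1.365      2.789      6.416
  solve Keq expr → x = 2.776; check Q = 45.18
Then change container volume by factor 0.5 (V_new/V_old).
Step 2:
                   E          M          G
  I            2.729      5.578      12.83
  C                0          0          0
  E            2.729      5.578      12.83
  solve Keq expr → x = 0; check Q = 45.18
Then change container volume by factor 1.5 (V_new/V_old).
Step 3:
                   E          M          G
  I            1.819      3.718      8.554
  C                0          0          0
  E            1.819      3.718      8.554
  solve Keq expr → x = 0; check Q = 45.18

Direction: no net shift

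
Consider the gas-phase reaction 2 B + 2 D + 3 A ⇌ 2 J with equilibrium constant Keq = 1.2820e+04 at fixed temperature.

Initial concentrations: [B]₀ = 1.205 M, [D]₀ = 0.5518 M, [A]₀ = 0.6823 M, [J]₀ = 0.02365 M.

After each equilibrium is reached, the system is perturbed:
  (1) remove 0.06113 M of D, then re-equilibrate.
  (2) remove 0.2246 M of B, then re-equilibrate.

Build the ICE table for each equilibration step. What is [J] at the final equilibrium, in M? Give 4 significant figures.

[J]_eq = 0.3924 M

Q₀ = 0.003983 vs Keq = 1.2820e+04 ⇒ Q<K, forward
Step 1:
                   B          D          A          J
  I            1.205     0.5518     0.6823    0.02365
  C          -0.3927    -0.3927    -0.5891     0.3927
  E           0.8123     0.1591    0.09321     0.4164
  solve Keq expr → x = 0.1964; check Q = 1.2820e+04
Then remove 0.06113 M of D.
Step 2:
                   B          D          A          J
  I           0.8123    0.09795    0.09321     0.4164
  C          0.01386    0.01386    0.02078   -0.01386
  E           0.8261     0.1118      0.114     0.4025
  solve Keq expr → x = -0.006928; check Q = 1.2820e+04
Then remove 0.2246 M of B.
Step 3:
                   B          D          A          J
  I           0.6015     0.1118      0.114     0.4025
  C          0.01015    0.01015    0.01523   -0.01015
  E           0.6117      0.122     0.1292     0.3924
  solve Keq expr → x = -0.005076; check Q = 1.2820e+04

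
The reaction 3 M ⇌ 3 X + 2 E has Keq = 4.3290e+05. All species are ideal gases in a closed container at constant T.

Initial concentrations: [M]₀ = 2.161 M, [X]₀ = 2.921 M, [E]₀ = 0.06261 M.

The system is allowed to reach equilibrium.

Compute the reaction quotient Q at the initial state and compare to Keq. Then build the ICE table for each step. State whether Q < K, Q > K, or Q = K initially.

Q₀ = 0.009681; Q < K (proceeds forward)

Q₀ = 0.009681 vs Keq = 4.3290e+05 ⇒ Q<K, forward
Step 1:
                  M         X         E
  I           2.161     2.921   0.06261
  C          -2.076     2.076     1.384
  E         0.08451     4.997     1.447
  solve Keq expr → x = 0.6922; check Q = 4.3290e+05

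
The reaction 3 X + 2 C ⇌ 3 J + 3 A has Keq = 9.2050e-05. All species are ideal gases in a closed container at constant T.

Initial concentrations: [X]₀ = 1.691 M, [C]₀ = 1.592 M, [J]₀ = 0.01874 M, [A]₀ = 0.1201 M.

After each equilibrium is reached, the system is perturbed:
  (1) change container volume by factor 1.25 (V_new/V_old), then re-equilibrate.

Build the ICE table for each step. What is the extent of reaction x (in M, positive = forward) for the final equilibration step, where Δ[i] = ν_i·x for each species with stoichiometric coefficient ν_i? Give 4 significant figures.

Q₀ = 9.3030e-10 vs Keq = 9.2050e-05 ⇒ Q<K, forward
Step 1:
                  X         C         J         A
  Initial     1.691     1.592   0.01874    0.1201
  Change    -0.2256   -0.1504    0.2256    0.2256
  Equil       1.465     1.442    0.2443    0.3457
  solve Keq expr → x = 0.07518; check Q = 9.2050e-05
Then change container volume by factor 1.25 (V_new/V_old).
Step 2:
                  X         C         J         A
  Initial     1.172     1.153    0.1954    0.2765
  Change  -0.007567 -0.005045  0.007567  0.007567
  Equil       1.165     1.148     0.203    0.2841
  solve Keq expr → x = 0.002522; check Q = 9.2050e-05

x = 0.002522 M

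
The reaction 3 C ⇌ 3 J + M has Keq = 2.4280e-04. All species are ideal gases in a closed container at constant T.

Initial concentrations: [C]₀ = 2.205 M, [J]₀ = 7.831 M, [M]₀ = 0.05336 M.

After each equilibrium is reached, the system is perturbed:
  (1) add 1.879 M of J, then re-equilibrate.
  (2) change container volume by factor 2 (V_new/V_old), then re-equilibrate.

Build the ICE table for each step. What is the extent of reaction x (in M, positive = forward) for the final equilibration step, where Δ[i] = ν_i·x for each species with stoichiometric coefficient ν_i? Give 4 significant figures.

x = 1.8439e-06 M

Q₀ = 2.39 vs Keq = 2.4280e-04 ⇒ Q>K, reverse
Step 1:
                  C         J         M
  Initial     2.205     7.831   0.05336
  Change     0.1601   -0.1601  -0.05335
  Equil       2.365     7.671 7.1159e-06
  solve Keq expr → x = -0.05335; check Q = 2.4280e-04
Then add 1.879 M of J.
Step 2:
                  C         J         M
  Initial     2.365      9.55 7.1159e-06
  Change  1.0284e-05 -1.0284e-05 -3.4280e-06
  Equil       2.365      9.55 3.6879e-06
  solve Keq expr → x = -3.4280e-06; check Q = 2.4280e-04
Then change container volume by factor 2 (V_new/V_old).
Step 3:
                  C         J         M
  Initial     1.183     4.775 1.8440e-06
  Change  -5.5317e-06 5.5317e-06 1.8439e-06
  Equil       1.183     4.775 3.6878e-06
  solve Keq expr → x = 1.8439e-06; check Q = 2.4280e-04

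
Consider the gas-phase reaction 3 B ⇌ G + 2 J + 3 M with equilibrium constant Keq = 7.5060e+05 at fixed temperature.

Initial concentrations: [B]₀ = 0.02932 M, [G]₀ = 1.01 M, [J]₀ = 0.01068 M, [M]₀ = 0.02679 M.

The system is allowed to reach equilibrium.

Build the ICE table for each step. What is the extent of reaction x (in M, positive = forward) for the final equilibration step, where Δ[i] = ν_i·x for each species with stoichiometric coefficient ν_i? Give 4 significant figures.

Q₀ = 8.7880e-05 vs Keq = 7.5060e+05 ⇒ Q<K, forward
Step 1:
                    B           G           J           M
  Initial     0.02932        1.01     0.01068     0.02679
  Change     -0.02926    0.009753     0.01951     0.02926
  Equil    6.0184e-05        1.02     0.03019     0.05605
  solve Keq expr → x = 0.009753; check Q = 7.5060e+05

x = 0.009753 M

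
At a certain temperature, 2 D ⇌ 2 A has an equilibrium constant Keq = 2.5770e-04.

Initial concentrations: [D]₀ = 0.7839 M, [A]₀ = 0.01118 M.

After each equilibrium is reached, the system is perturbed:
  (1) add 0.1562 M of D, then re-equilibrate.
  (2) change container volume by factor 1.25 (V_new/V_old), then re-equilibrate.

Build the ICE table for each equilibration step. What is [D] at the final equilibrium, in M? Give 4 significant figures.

[D]_eq = 0.749 M

Q₀ = 2.0341e-04 vs Keq = 2.5770e-04 ⇒ Q<K, forward
Step 1:
                   D          A
  Initial     0.7839    0.01118
  Change   -0.001382   0.001382
  Equil       0.7825    0.01256
  solve Keq expr → x = 6.9090e-04; check Q = 2.5770e-04
Then add 0.1562 M of D.
Step 2:
                   D          A
  Initial     0.9387    0.01256
  Change   -0.002468   0.002468
  Equil       0.9363    0.01503
  solve Keq expr → x = 0.001234; check Q = 2.5770e-04
Then change container volume by factor 1.25 (V_new/V_old).
Step 3:
                   D          A
  Initial      0.749    0.01202
  Change           0          0
  Equil        0.749    0.01202
  solve Keq expr → x = 0; check Q = 2.5770e-04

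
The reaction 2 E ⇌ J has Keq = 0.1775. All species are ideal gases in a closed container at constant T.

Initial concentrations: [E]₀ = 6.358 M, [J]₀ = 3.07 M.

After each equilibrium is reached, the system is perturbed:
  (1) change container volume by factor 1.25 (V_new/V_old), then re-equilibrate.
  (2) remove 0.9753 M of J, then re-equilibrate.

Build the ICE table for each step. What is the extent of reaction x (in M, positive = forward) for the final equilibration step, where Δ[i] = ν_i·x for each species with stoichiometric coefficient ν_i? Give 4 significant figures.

Q₀ = 0.07594 vs Keq = 0.1775 ⇒ Q<K, forward
Step 1:
                    E           J
  I             6.358        3.07
  C            -1.668      0.8341
  E              4.69       3.904
  solve Keq expr → x = 0.8341; check Q = 0.1775
Then change container volume by factor 1.25 (V_new/V_old).
Step 2:
                    E           J
  I             3.752       3.123
  C            0.3304     -0.1652
  E             4.082       2.958
  solve Keq expr → x = -0.1652; check Q = 0.1775
Then remove 0.9753 M of J.
Step 3:
                    E           J
  I             4.082       1.983
  C           -0.5255      0.2628
  E             3.557       2.246
  solve Keq expr → x = 0.2628; check Q = 0.1775

x = 0.2628 M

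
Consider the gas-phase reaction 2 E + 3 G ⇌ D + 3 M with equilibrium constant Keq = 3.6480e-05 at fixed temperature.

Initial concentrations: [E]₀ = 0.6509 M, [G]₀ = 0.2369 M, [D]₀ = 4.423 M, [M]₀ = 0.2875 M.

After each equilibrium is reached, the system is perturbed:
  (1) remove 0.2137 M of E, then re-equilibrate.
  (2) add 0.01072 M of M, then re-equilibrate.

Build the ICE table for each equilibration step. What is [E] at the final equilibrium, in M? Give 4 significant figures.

[E]_eq = 0.6308 M

Q₀ = 18.66 vs Keq = 3.6480e-05 ⇒ Q>K, reverse
Step 1:
                  E         G         D         M
  init       0.6509    0.2369     4.423    0.2875
  Δ          0.1855    0.2782  -0.09273   -0.2782
  eq         0.8364    0.5151      4.33  0.009304
  solve Keq expr → x = -0.09273; check Q = 3.6480e-05
Then remove 0.2137 M of E.
Step 2:
                  E         G         D         M
  init       0.6227    0.5151      4.33  0.009304
  Δ        0.001085  0.001628 -5.4266e-04 -0.001628
  eq         0.6237    0.5167      4.33  0.007676
  solve Keq expr → x = -5.4266e-04; check Q = 3.6480e-05
Then add 0.01072 M of M.
Step 3:
                  E         G         D         M
  init       0.6237    0.5167      4.33    0.0184
  Δ        0.007002    0.0105 -0.003501   -0.0105
  eq         0.6308    0.5272     4.326  0.007893
  solve Keq expr → x = -0.003501; check Q = 3.6480e-05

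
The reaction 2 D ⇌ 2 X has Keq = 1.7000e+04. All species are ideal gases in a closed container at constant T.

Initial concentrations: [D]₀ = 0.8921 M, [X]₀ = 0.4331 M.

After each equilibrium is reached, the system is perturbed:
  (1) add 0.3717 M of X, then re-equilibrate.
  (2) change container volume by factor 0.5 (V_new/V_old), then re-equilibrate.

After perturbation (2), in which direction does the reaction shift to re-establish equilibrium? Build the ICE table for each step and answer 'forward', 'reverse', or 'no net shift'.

Q₀ = 0.2357 vs Keq = 1.7000e+04 ⇒ Q<K, forward
Step 1:
                    D           X
  Initial      0.8921      0.4331
  Change       -0.882       0.882
  Equil       0.01009       1.315
  solve Keq expr → x = 0.441; check Q = 1.7000e+04
Then add 0.3717 M of X.
Step 2:
                    D           X
  Initial     0.01009       1.687
  Change     0.002829   -0.002829
  Equil       0.01292       1.684
  solve Keq expr → x = -0.001415; check Q = 1.7000e+04
Then change container volume by factor 0.5 (V_new/V_old).
Step 3:
                    D           X
  Initial     0.02583       3.368
  Change            0           0
  Equil       0.02583       3.368
  solve Keq expr → x = 0; check Q = 1.7000e+04

Direction: no net shift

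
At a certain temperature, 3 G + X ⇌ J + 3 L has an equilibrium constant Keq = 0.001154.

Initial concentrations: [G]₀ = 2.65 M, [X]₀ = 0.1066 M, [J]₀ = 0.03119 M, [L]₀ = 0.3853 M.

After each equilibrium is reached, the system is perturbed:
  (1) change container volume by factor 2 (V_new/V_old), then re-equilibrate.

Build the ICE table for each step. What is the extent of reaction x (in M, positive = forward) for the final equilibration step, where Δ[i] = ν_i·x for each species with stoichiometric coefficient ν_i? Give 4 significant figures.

Q₀ = 8.9933e-04 vs Keq = 0.001154 ⇒ Q<K, forward
Step 1:
                   G          X          J          L
  Initial       2.65     0.1066    0.03119     0.3853
  Change    -0.01129  -0.003764   0.003764    0.01129
  Equil        2.639     0.1028    0.03495     0.3966
  solve Keq expr → x = 0.003764; check Q = 0.001154
Then change container volume by factor 2 (V_new/V_old).
Step 2:
                   G          X          J          L
  Initial      1.319    0.05142    0.01748     0.1983
  Change           0          0          0          0
  Equil        1.319    0.05142    0.01748     0.1983
  solve Keq expr → x = 0; check Q = 0.001154

x = 0 M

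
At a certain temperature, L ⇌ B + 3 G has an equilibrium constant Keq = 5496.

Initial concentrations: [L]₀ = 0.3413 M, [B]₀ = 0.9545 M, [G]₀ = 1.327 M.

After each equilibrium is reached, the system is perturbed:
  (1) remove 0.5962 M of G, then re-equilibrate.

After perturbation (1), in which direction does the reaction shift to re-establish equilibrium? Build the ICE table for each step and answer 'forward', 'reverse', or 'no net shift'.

Direction: forward

Q₀ = 6.535 vs Keq = 5496 ⇒ Q<K, forward
Step 1:
                   L          B          G
  I           0.3413     0.9545      1.327
  C          -0.3383     0.3383      1.015
  E         0.003021      1.293      2.342
  solve Keq expr → x = 0.3383; check Q = 5496
Then remove 0.5962 M of G.
Step 2:
                   L          B          G
  I         0.003021      1.293      1.746
  C        -0.001757   0.001757    0.00527
  E         0.001264      1.295      1.751
  solve Keq expr → x = 0.001757; check Q = 5496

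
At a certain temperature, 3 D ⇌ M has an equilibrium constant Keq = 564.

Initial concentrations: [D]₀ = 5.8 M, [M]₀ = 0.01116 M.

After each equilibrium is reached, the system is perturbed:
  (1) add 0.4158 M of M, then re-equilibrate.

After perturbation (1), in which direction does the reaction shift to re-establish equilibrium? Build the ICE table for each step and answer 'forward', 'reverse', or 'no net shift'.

Direction: reverse

Q₀ = 5.7198e-05 vs Keq = 564 ⇒ Q<K, forward
Step 1:
                  D         M
  Initial       5.8   0.01116
  Change      -5.65     1.883
  Equil      0.1498     1.895
  solve Keq expr → x = 1.883; check Q = 564
Then add 0.4158 M of M.
Step 2:
                  D         M
  Initial    0.1498      2.31
  Change    0.01016 -0.003387
  Equil      0.1599     2.307
  solve Keq expr → x = -0.003387; check Q = 564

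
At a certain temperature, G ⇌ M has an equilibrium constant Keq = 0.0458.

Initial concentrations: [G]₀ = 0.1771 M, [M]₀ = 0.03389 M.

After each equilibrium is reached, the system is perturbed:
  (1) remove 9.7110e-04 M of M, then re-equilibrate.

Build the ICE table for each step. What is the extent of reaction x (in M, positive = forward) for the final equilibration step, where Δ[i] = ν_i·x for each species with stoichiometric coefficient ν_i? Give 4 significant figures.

Q₀ = 0.1914 vs Keq = 0.0458 ⇒ Q>K, reverse
Step 1:
                   G          M
  init        0.1771    0.03389
  Δ          0.02465   -0.02465
  eq          0.2017    0.00924
  solve Keq expr → x = -0.02465; check Q = 0.0458
Then remove 9.7110e-04 M of M.
Step 2:
                   G          M
  init        0.2017   0.008269
  Δ       -9.2857e-04 9.2857e-04
  eq          0.2008   0.009198
  solve Keq expr → x = 9.2857e-04; check Q = 0.0458

x = 9.2857e-04 M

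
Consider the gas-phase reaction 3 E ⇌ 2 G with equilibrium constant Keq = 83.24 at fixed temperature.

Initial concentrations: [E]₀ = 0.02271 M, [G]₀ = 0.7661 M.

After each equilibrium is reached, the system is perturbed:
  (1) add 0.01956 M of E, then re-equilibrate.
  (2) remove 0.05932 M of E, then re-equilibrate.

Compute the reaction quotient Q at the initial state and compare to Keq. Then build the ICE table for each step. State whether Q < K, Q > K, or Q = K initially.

Q₀ = 5.0109e+04 vs Keq = 83.24 ⇒ Q>K, reverse
Step 1:
                  E         G
  I         0.02271    0.7661
  C          0.1518   -0.1012
  E          0.1745    0.6649
  solve Keq expr → x = -0.05059; check Q = 83.24
Then add 0.01956 M of E.
Step 2:
                  E         G
  I           0.194    0.6649
  C        -0.01752   0.01168
  E          0.1765    0.6766
  solve Keq expr → x = 0.005841; check Q = 83.24
Then remove 0.05932 M of E.
Step 3:
                  E         G
  I          0.1172    0.6766
  C         0.05311   -0.0354
  E          0.1703    0.6412
  solve Keq expr → x = -0.0177; check Q = 83.24

Q₀ = 5.0109e+04; Q > K (proceeds reverse)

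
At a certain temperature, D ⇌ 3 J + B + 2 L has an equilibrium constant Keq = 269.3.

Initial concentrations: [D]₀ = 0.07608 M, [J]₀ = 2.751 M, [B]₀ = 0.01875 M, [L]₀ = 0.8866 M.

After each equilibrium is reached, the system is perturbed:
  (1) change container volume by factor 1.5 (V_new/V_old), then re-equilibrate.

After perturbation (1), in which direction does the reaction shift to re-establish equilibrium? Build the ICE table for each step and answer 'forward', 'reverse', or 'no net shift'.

Q₀ = 4.033 vs Keq = 269.3 ⇒ Q<K, forward
Step 1:
                    D           J           B           L
  init        0.07608       2.751     0.01875      0.8866
  Δ          -0.06747      0.2024     0.06747      0.1349
  eq         0.008607       2.953     0.08622       1.022
  solve Keq expr → x = 0.06747; check Q = 269.3
Then change container volume by factor 1.5 (V_new/V_old).
Step 2:
                    D           J           B           L
  init       0.005738       1.969     0.05748       0.681
  Δ         -0.004876     0.01463    0.004876    0.009752
  eq       8.6234e-04       1.984     0.06236      0.6908
  solve Keq expr → x = 0.004876; check Q = 269.3

Direction: forward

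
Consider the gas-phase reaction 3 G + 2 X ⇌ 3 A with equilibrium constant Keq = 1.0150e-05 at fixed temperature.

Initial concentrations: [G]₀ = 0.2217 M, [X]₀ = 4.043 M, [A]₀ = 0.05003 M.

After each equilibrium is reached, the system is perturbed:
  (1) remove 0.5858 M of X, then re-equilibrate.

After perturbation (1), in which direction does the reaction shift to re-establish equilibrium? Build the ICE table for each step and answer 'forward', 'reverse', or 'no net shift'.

Direction: reverse

Q₀ = 7.0305e-04 vs Keq = 1.0150e-05 ⇒ Q>K, reverse
Step 1:
                   G          X          A
  I           0.2217      4.043    0.05003
  C          0.03582    0.02388   -0.03582
  E           0.2575      4.067    0.01421
  solve Keq expr → x = -0.01194; check Q = 1.0150e-05
Then remove 0.5858 M of X.
Step 2:
                   G          X          A
  I           0.2575      3.481    0.01421
  C         0.001331 8.8724e-04  -0.001331
  E           0.2589      3.482    0.01288
  solve Keq expr → x = -4.4362e-04; check Q = 1.0150e-05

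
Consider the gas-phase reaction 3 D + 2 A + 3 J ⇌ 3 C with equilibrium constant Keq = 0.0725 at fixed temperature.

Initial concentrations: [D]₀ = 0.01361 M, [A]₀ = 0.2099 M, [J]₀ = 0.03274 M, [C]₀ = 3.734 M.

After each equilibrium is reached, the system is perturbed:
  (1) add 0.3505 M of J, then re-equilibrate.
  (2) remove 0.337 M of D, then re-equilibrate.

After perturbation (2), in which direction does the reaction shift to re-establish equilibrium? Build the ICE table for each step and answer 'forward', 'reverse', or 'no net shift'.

Q₀ = 1.3356e+13 vs Keq = 0.0725 ⇒ Q>K, reverse
Step 1:
                   D          A          J          C
  Initial    0.01361     0.2099    0.03274      3.734
  Change       1.854      1.236      1.854     -1.854
  Equil        1.868      1.446      1.887       1.88
  solve Keq expr → x = -0.6181; check Q = 0.0725
Then add 0.3505 M of J.
Step 2:
                   D          A          J          C
  Initial      1.868      1.446      2.238       1.88
  Change    -0.09264   -0.06176   -0.09264    0.09264
  Equil        1.775      1.384      2.145      1.972
  solve Keq expr → x = 0.03088; check Q = 0.0725
Then remove 0.337 M of D.
Step 3:
                   D          A          J          C
  Initial      1.438      1.384      2.145      1.972
  Change      0.1074    0.07161     0.1074    -0.1074
  Equil        1.546      1.456      2.252      1.865
  solve Keq expr → x = -0.0358; check Q = 0.0725

Direction: reverse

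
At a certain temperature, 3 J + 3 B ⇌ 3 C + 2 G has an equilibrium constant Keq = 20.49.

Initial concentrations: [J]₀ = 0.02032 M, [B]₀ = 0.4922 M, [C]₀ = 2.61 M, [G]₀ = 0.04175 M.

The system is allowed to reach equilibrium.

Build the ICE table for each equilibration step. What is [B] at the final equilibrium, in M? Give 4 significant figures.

[B]_eq = 0.5424 M

Q₀ = 3.0977e+04 vs Keq = 20.49 ⇒ Q>K, reverse
Step 1:
                  J         B         C         G
  init      0.02032    0.4922      2.61   0.04175
  Δ         0.05022   0.05022  -0.05022  -0.03348
  eq        0.07054    0.5424      2.56  0.008272
  solve Keq expr → x = -0.01674; check Q = 20.49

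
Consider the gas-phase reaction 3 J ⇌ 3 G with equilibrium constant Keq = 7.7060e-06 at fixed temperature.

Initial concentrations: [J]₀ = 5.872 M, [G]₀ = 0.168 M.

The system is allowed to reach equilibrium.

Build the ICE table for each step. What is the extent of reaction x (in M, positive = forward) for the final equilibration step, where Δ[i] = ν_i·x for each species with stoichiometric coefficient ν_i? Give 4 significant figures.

x = -0.017 M

Q₀ = 2.3419e-05 vs Keq = 7.7060e-06 ⇒ Q>K, reverse
Step 1:
                  J         G
  I           5.872     0.168
  C         0.05101  -0.05101
  E           5.923     0.117
  solve Keq expr → x = -0.017; check Q = 7.7060e-06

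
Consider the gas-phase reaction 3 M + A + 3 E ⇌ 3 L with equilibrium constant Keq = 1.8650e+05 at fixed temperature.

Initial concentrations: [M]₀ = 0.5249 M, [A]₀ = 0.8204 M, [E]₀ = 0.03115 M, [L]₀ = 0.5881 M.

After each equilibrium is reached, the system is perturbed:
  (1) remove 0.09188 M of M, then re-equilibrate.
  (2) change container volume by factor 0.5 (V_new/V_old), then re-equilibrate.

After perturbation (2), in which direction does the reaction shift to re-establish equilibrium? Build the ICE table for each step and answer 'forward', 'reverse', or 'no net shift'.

Direction: forward

Q₀ = 5.6718e+04 vs Keq = 1.8650e+05 ⇒ Q<K, forward
Step 1:
                    M           A           E           L
  init         0.5249      0.8204     0.03115      0.5881
  Δ         -0.009448   -0.003149   -0.009448    0.009448
  eq           0.5155      0.8173      0.0217      0.5975
  solve Keq expr → x = 0.003149; check Q = 1.8650e+05
Then remove 0.09188 M of M.
Step 2:
                    M           A           E           L
  init         0.4236      0.8173      0.0217      0.5975
  Δ          0.004245    0.001415    0.004245   -0.004245
  eq           0.4278      0.8187     0.02595      0.5933
  solve Keq expr → x = -0.001415; check Q = 1.8650e+05
Then change container volume by factor 0.5 (V_new/V_old).
Step 3:
                    M           A           E           L
  init         0.8556       1.637     0.05189       1.187
  Δ          -0.02997    -0.00999    -0.02997     0.02997
  eq           0.8257       1.627     0.02193       1.217
  solve Keq expr → x = 0.00999; check Q = 1.8650e+05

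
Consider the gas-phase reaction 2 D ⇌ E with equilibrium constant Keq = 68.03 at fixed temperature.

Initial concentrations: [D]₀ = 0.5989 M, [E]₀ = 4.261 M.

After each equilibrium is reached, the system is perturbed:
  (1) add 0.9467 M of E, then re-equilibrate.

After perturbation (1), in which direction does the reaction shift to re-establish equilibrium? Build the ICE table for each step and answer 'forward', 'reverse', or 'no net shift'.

Q₀ = 11.88 vs Keq = 68.03 ⇒ Q<K, forward
Step 1:
                    D           E
  init         0.5989       4.261
  Δ           -0.3436      0.1718
  eq           0.2553       4.433
  solve Keq expr → x = 0.1718; check Q = 68.03
Then add 0.9467 M of E.
Step 2:
                    D           E
  init         0.2553        5.38
  Δ           0.02561     -0.0128
  eq           0.2809       5.367
  solve Keq expr → x = -0.0128; check Q = 68.03

Direction: reverse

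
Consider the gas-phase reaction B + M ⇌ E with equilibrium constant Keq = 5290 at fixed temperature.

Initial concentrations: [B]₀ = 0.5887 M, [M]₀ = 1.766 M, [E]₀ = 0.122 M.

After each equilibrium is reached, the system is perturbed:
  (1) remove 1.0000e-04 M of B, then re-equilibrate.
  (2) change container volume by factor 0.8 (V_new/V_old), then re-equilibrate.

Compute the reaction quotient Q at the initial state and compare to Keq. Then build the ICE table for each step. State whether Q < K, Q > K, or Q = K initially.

Q₀ = 0.1173; Q < K (proceeds forward)

Q₀ = 0.1173 vs Keq = 5290 ⇒ Q<K, forward
Step 1:
                    B           M           E
  Initial      0.5887       1.766       0.122
  Change      -0.5886     -0.5886      0.5886
  Equil    1.1409e-04       1.177      0.7106
  solve Keq expr → x = 0.5886; check Q = 5290
Then remove 1.0000e-04 M of B.
Step 2:
                    B           M           E
  Initial  1.4086e-05       1.177      0.7106
  Change   9.9974e-05  9.9974e-05 -9.9974e-05
  Equil    1.1406e-04       1.178      0.7105
  solve Keq expr → x = -9.9974e-05; check Q = 5290
Then change container volume by factor 0.8 (V_new/V_old).
Step 3:
                    B           M           E
  Initial  1.4258e-04       1.472      0.8881
  Change  -2.8509e-05 -2.8509e-05  2.8509e-05
  Equil    1.1407e-04       1.472      0.8881
  solve Keq expr → x = 2.8509e-05; check Q = 5290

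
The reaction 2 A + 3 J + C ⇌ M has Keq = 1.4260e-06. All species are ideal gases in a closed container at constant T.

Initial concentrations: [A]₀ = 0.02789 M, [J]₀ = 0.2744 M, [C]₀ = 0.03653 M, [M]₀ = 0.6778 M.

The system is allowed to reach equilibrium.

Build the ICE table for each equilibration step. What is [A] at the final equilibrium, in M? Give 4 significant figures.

Q₀ = 1.1545e+06 vs Keq = 1.4260e-06 ⇒ Q>K, reverse
Step 1:
                    A           J           C           M
  Initial     0.02789      0.2744     0.03653      0.6778
  Change        1.356       2.033      0.6778     -0.6778
  Equil         1.383       2.308      0.7143  2.3960e-05
  solve Keq expr → x = -0.6778; check Q = 1.4260e-06

[A]_eq = 1.383 M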